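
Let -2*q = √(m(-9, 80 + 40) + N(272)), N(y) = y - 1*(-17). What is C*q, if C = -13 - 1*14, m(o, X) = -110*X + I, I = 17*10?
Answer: 27*I*√12741/2 ≈ 1523.8*I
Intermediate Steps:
I = 170
m(o, X) = 170 - 110*X (m(o, X) = -110*X + 170 = 170 - 110*X)
N(y) = 17 + y (N(y) = y + 17 = 17 + y)
C = -27 (C = -13 - 14 = -27)
q = -I*√12741/2 (q = -√((170 - 110*(80 + 40)) + (17 + 272))/2 = -√((170 - 110*120) + 289)/2 = -√((170 - 13200) + 289)/2 = -√(-13030 + 289)/2 = -I*√12741/2 ≈ -56.438*I)
C*q = -(-27)*I*√12741/2 = 27*I*√12741/2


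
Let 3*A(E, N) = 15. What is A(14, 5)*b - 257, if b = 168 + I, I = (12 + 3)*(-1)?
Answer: 508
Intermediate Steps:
A(E, N) = 5 (A(E, N) = (⅓)*15 = 5)
I = -15 (I = 15*(-1) = -15)
b = 153 (b = 168 - 15 = 153)
A(14, 5)*b - 257 = 5*153 - 257 = 765 - 257 = 508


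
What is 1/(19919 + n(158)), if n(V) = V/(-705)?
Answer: 705/14042737 ≈ 5.0204e-5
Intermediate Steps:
n(V) = -V/705 (n(V) = V*(-1/705) = -V/705)
1/(19919 + n(158)) = 1/(19919 - 1/705*158) = 1/(19919 - 158/705) = 1/(14042737/705) = 705/14042737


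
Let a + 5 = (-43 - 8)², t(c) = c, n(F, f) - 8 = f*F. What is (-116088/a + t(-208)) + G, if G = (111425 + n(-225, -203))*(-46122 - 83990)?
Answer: -13266621990318/649 ≈ -2.0442e+10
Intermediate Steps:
n(F, f) = 8 + F*f (n(F, f) = 8 + f*F = 8 + F*f)
G = -20441636096 (G = (111425 + (8 - 225*(-203)))*(-46122 - 83990) = (111425 + (8 + 45675))*(-130112) = (111425 + 45683)*(-130112) = 157108*(-130112) = -20441636096)
a = 2596 (a = -5 + (-43 - 8)² = -5 + (-51)² = -5 + 2601 = 2596)
(-116088/a + t(-208)) + G = (-116088/2596 - 208) - 20441636096 = (-116088*1/2596 - 208) - 20441636096 = (-29022/649 - 208) - 20441636096 = -164014/649 - 20441636096 = -13266621990318/649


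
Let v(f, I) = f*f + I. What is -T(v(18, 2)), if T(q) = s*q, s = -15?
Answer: 4890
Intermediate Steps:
v(f, I) = I + f**2 (v(f, I) = f**2 + I = I + f**2)
T(q) = -15*q
-T(v(18, 2)) = -(-15)*(2 + 18**2) = -(-15)*(2 + 324) = -(-15)*326 = -1*(-4890) = 4890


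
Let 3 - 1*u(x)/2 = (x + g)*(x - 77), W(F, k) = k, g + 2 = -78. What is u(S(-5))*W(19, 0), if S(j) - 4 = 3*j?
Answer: 0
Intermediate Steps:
g = -80 (g = -2 - 78 = -80)
S(j) = 4 + 3*j
u(x) = 6 - 2*(-80 + x)*(-77 + x) (u(x) = 6 - 2*(x - 80)*(x - 77) = 6 - 2*(-80 + x)*(-77 + x))
u(S(-5))*W(19, 0) = (-12314 - 2*(4 + 3*(-5))**2 + 314*(4 + 3*(-5)))*0 = (-12314 - 2*(4 - 15)**2 + 314*(4 - 15))*0 = (-12314 - 2*(-11)**2 + 314*(-11))*0 = (-12314 - 2*121 - 3454)*0 = (-12314 - 242 - 3454)*0 = -16010*0 = 0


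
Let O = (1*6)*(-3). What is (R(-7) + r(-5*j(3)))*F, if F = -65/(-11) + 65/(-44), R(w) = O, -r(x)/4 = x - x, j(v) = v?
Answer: -1755/22 ≈ -79.773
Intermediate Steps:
r(x) = 0 (r(x) = -4*(x - x) = -4*0 = 0)
O = -18 (O = 6*(-3) = -18)
R(w) = -18
F = 195/44 (F = -65*(-1/11) + 65*(-1/44) = 65/11 - 65/44 = 195/44 ≈ 4.4318)
(R(-7) + r(-5*j(3)))*F = (-18 + 0)*(195/44) = -18*195/44 = -1755/22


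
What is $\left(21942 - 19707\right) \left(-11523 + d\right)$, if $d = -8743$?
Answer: $-45294510$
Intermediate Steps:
$\left(21942 - 19707\right) \left(-11523 + d\right) = \left(21942 - 19707\right) \left(-11523 - 8743\right) = 2235 \left(-20266\right) = -45294510$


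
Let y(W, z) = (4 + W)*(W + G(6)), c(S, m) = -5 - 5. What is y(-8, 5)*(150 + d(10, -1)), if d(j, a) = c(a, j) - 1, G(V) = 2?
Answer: 3336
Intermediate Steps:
c(S, m) = -10
y(W, z) = (2 + W)*(4 + W) (y(W, z) = (4 + W)*(W + 2) = (4 + W)*(2 + W) = (2 + W)*(4 + W))
d(j, a) = -11 (d(j, a) = -10 - 1 = -11)
y(-8, 5)*(150 + d(10, -1)) = (8 + (-8)² + 6*(-8))*(150 - 11) = (8 + 64 - 48)*139 = 24*139 = 3336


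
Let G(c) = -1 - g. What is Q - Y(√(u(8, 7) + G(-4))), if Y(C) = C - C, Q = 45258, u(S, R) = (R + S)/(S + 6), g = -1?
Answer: 45258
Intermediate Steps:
u(S, R) = (R + S)/(6 + S)
G(c) = 0 (G(c) = -1 - 1*(-1) = -1 + 1 = 0)
Y(C) = 0
Q - Y(√(u(8, 7) + G(-4))) = 45258 - 1*0 = 45258 + 0 = 45258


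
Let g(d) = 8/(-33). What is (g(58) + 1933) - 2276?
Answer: -11327/33 ≈ -343.24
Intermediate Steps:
g(d) = -8/33 (g(d) = 8*(-1/33) = -8/33)
(g(58) + 1933) - 2276 = (-8/33 + 1933) - 2276 = 63781/33 - 2276 = -11327/33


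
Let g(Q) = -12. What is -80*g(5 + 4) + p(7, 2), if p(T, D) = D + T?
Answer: 969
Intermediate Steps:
-80*g(5 + 4) + p(7, 2) = -80*(-12) + (2 + 7) = 960 + 9 = 969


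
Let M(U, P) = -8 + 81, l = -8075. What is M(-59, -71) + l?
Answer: -8002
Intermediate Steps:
M(U, P) = 73
M(-59, -71) + l = 73 - 8075 = -8002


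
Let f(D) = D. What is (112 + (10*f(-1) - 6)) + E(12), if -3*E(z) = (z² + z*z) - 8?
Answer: 8/3 ≈ 2.6667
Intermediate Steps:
E(z) = 8/3 - 2*z²/3 (E(z) = -((z² + z*z) - 8)/3 = -((z² + z²) - 8)/3 = -(2*z² - 8)/3 = -(-8 + 2*z²)/3 = 8/3 - 2*z²/3)
(112 + (10*f(-1) - 6)) + E(12) = (112 + (10*(-1) - 6)) + (8/3 - ⅔*12²) = (112 + (-10 - 6)) + (8/3 - ⅔*144) = (112 - 16) + (8/3 - 96) = 96 - 280/3 = 8/3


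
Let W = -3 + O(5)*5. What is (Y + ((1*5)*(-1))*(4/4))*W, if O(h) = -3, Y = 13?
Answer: -144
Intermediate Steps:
W = -18 (W = -3 - 3*5 = -3 - 15 = -18)
(Y + ((1*5)*(-1))*(4/4))*W = (13 + ((1*5)*(-1))*(4/4))*(-18) = (13 + (5*(-1))*(4*(¼)))*(-18) = (13 - 5*1)*(-18) = (13 - 5)*(-18) = 8*(-18) = -144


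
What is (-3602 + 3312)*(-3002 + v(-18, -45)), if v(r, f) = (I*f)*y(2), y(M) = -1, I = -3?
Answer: 909730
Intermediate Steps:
v(r, f) = 3*f (v(r, f) = -3*f*(-1) = 3*f)
(-3602 + 3312)*(-3002 + v(-18, -45)) = (-3602 + 3312)*(-3002 + 3*(-45)) = -290*(-3002 - 135) = -290*(-3137) = 909730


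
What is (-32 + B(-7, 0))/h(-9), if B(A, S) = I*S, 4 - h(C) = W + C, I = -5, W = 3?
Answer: -16/5 ≈ -3.2000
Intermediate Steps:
h(C) = 1 - C (h(C) = 4 - (3 + C) = 4 + (-3 - C) = 1 - C)
B(A, S) = -5*S
(-32 + B(-7, 0))/h(-9) = (-32 - 5*0)/(1 - 1*(-9)) = (-32 + 0)/(1 + 9) = -32/10 = -32*⅒ = -16/5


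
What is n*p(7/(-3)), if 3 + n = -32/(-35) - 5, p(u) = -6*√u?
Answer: 496*I*√21/35 ≈ 64.942*I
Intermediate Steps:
n = -248/35 (n = -3 + (-32/(-35) - 5) = -3 + (-32*(-1/35) - 5) = -3 + (32/35 - 5) = -3 - 143/35 = -248/35 ≈ -7.0857)
n*p(7/(-3)) = -(-1488)*√(7/(-3))/35 = -(-1488)*√(7*(-⅓))/35 = -(-1488)*√(-7/3)/35 = -(-1488)*I*√21/3/35 = -(-496)*I*√21/35 = 496*I*√21/35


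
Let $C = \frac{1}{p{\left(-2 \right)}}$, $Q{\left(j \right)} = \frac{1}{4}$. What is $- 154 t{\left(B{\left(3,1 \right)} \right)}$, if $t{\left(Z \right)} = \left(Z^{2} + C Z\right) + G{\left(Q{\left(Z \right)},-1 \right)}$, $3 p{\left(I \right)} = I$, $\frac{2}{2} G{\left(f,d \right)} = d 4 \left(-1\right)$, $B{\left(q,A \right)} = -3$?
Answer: $-2695$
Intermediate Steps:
$Q{\left(j \right)} = \frac{1}{4}$
$G{\left(f,d \right)} = - 4 d$ ($G{\left(f,d \right)} = d 4 \left(-1\right) = 4 d \left(-1\right) = - 4 d$)
$p{\left(I \right)} = \frac{I}{3}$
$C = - \frac{3}{2}$ ($C = \frac{1}{\frac{1}{3} \left(-2\right)} = \frac{1}{- \frac{2}{3}} = - \frac{3}{2} \approx -1.5$)
$t{\left(Z \right)} = 4 + Z^{2} - \frac{3 Z}{2}$ ($t{\left(Z \right)} = \left(Z^{2} - \frac{3 Z}{2}\right) - -4 = \left(Z^{2} - \frac{3 Z}{2}\right) + 4 = 4 + Z^{2} - \frac{3 Z}{2}$)
$- 154 t{\left(B{\left(3,1 \right)} \right)} = - 154 \left(4 + \left(-3\right)^{2} - - \frac{9}{2}\right) = - 154 \left(4 + 9 + \frac{9}{2}\right) = \left(-154\right) \frac{35}{2} = -2695$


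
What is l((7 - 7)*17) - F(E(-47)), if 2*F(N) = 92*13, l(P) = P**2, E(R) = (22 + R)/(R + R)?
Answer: -598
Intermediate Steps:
E(R) = (22 + R)/(2*R) (E(R) = (22 + R)/((2*R)) = (22 + R)*(1/(2*R)) = (22 + R)/(2*R))
F(N) = 598 (F(N) = (92*13)/2 = (1/2)*1196 = 598)
l((7 - 7)*17) - F(E(-47)) = ((7 - 7)*17)**2 - 1*598 = (0*17)**2 - 598 = 0**2 - 598 = 0 - 598 = -598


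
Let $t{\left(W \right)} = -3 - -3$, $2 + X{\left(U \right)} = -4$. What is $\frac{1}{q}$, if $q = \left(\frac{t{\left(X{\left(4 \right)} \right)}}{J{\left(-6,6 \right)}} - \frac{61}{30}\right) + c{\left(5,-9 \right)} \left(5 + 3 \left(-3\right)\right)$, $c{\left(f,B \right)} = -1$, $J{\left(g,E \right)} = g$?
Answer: $\frac{30}{59} \approx 0.50847$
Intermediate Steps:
$X{\left(U \right)} = -6$ ($X{\left(U \right)} = -2 - 4 = -6$)
$t{\left(W \right)} = 0$ ($t{\left(W \right)} = -3 + 3 = 0$)
$q = \frac{59}{30}$ ($q = \left(\frac{0}{-6} - \frac{61}{30}\right) - \left(5 + 3 \left(-3\right)\right) = \left(0 \left(- \frac{1}{6}\right) - \frac{61}{30}\right) - \left(5 - 9\right) = \left(0 - \frac{61}{30}\right) - -4 = - \frac{61}{30} + 4 = \frac{59}{30} \approx 1.9667$)
$\frac{1}{q} = \frac{1}{\frac{59}{30}} = \frac{30}{59}$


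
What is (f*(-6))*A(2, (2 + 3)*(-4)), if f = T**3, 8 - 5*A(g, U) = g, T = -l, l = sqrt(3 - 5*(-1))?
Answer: 576*sqrt(2)/5 ≈ 162.92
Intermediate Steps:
l = 2*sqrt(2) (l = sqrt(3 + 5) = sqrt(8) = 2*sqrt(2) ≈ 2.8284)
T = -2*sqrt(2) ≈ -2.8284
A(g, U) = 8/5 - g/5
f = -16*sqrt(2) (f = (-2*sqrt(2))**3 = -16*sqrt(2) ≈ -22.627)
(f*(-6))*A(2, (2 + 3)*(-4)) = (-16*sqrt(2)*(-6))*(8/5 - 1/5*2) = (96*sqrt(2))*(8/5 - 2/5) = (96*sqrt(2))*(6/5) = 576*sqrt(2)/5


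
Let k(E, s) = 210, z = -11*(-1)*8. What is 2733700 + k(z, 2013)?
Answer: 2733910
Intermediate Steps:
z = 88 (z = 11*8 = 88)
2733700 + k(z, 2013) = 2733700 + 210 = 2733910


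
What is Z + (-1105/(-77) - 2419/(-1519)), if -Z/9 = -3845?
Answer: 578481339/16709 ≈ 34621.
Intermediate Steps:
Z = 34605 (Z = -9*(-3845) = 34605)
Z + (-1105/(-77) - 2419/(-1519)) = 34605 + (-1105/(-77) - 2419/(-1519)) = 34605 + (-1105*(-1/77) - 2419*(-1/1519)) = 34605 + (1105/77 + 2419/1519) = 34605 + 266394/16709 = 578481339/16709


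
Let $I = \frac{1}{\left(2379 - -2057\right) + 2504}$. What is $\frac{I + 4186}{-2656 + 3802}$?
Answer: $\frac{29050841}{7953240} \approx 3.6527$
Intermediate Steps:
$I = \frac{1}{6940}$ ($I = \frac{1}{\left(2379 + 2057\right) + 2504} = \frac{1}{4436 + 2504} = \frac{1}{6940} \approx 0.00014409$)
$\frac{I + 4186}{-2656 + 3802} = \frac{\frac{1}{6940} + 4186}{-2656 + 3802} = \frac{29050841}{6940 \cdot 1146} = \frac{29050841}{6940} \cdot \frac{1}{1146} = \frac{29050841}{7953240}$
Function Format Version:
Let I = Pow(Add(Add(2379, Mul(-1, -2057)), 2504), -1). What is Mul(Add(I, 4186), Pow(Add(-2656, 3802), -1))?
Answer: Rational(29050841, 7953240) ≈ 3.6527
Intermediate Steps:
I = Rational(1, 6940) (I = Pow(Add(Add(2379, 2057), 2504), -1) = Pow(Add(4436, 2504), -1) = Pow(6940, -1) = Rational(1, 6940) ≈ 0.00014409)
Mul(Add(I, 4186), Pow(Add(-2656, 3802), -1)) = Mul(Add(Rational(1, 6940), 4186), Pow(Add(-2656, 3802), -1)) = Mul(Rational(29050841, 6940), Pow(1146, -1)) = Mul(Rational(29050841, 6940), Rational(1, 1146)) = Rational(29050841, 7953240)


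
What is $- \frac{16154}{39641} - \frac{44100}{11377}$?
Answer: $- \frac{1931952158}{450995657} \approx -4.2838$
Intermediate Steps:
$- \frac{16154}{39641} - \frac{44100}{11377} = - \frac{1931952158}{450995657}$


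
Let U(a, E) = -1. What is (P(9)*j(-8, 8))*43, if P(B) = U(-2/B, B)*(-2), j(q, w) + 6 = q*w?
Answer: -6020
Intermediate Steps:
j(q, w) = -6 + q*w
P(B) = 2 (P(B) = -1*(-2) = 2)
(P(9)*j(-8, 8))*43 = (2*(-6 - 8*8))*43 = (2*(-6 - 64))*43 = (2*(-70))*43 = -140*43 = -6020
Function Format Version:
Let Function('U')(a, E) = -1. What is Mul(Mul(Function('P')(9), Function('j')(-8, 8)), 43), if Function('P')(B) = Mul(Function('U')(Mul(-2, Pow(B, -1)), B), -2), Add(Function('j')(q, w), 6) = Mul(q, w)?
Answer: -6020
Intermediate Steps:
Function('j')(q, w) = Add(-6, Mul(q, w))
Function('P')(B) = 2 (Function('P')(B) = Mul(-1, -2) = 2)
Mul(Mul(Function('P')(9), Function('j')(-8, 8)), 43) = Mul(Mul(2, Add(-6, Mul(-8, 8))), 43) = Mul(Mul(2, Add(-6, -64)), 43) = Mul(Mul(2, -70), 43) = Mul(-140, 43) = -6020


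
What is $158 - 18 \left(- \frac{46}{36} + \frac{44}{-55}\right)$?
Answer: $\frac{977}{5} \approx 195.4$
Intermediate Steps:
$158 - 18 \left(- \frac{46}{36} + \frac{44}{-55}\right) = 158 - 18 \left(\left(-46\right) \frac{1}{36} + 44 \left(- \frac{1}{55}\right)\right) = 158 - 18 \left(- \frac{23}{18} - \frac{4}{5}\right) = 158 - - \frac{187}{5} = 158 + \frac{187}{5} = \frac{977}{5}$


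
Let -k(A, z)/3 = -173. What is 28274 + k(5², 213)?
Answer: 28793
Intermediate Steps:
k(A, z) = 519 (k(A, z) = -3*(-173) = 519)
28274 + k(5², 213) = 28274 + 519 = 28793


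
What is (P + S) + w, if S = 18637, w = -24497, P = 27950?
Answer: 22090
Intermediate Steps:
(P + S) + w = (27950 + 18637) - 24497 = 46587 - 24497 = 22090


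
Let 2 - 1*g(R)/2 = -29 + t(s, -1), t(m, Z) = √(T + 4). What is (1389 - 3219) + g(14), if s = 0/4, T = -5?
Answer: -1768 - 2*I ≈ -1768.0 - 2.0*I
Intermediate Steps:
s = 0 (s = 0*(¼) = 0)
t(m, Z) = I (t(m, Z) = √(-5 + 4) = √(-1) = I)
g(R) = 62 - 2*I (g(R) = 4 - 2*(-29 + I) = 4 + (58 - 2*I) = 62 - 2*I)
(1389 - 3219) + g(14) = (1389 - 3219) + (62 - 2*I) = -1830 + (62 - 2*I) = -1768 - 2*I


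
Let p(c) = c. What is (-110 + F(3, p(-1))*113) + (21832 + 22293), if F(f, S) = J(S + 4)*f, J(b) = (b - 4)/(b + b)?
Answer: 87917/2 ≈ 43959.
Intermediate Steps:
J(b) = (-4 + b)/(2*b) (J(b) = (-4 + b)/((2*b)) = (-4 + b)*(1/(2*b)) = (-4 + b)/(2*b))
F(f, S) = S*f/(2*(4 + S)) (F(f, S) = ((-4 + (S + 4))/(2*(S + 4)))*f = ((-4 + (4 + S))/(2*(4 + S)))*f = (S/(2*(4 + S)))*f = S*f/(2*(4 + S)))
(-110 + F(3, p(-1))*113) + (21832 + 22293) = (-110 + ((½)*(-1)*3/(4 - 1))*113) + (21832 + 22293) = (-110 + ((½)*(-1)*3/3)*113) + 44125 = (-110 + ((½)*(-1)*3*(⅓))*113) + 44125 = (-110 - ½*113) + 44125 = (-110 - 113/2) + 44125 = -333/2 + 44125 = 87917/2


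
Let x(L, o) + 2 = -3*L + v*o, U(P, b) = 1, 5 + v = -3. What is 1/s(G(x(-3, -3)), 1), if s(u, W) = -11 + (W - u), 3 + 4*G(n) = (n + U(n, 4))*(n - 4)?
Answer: -4/901 ≈ -0.0044395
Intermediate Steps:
v = -8 (v = -5 - 3 = -8)
x(L, o) = -2 - 8*o - 3*L (x(L, o) = -2 + (-3*L - 8*o) = -2 + (-8*o - 3*L) = -2 - 8*o - 3*L)
G(n) = -¾ + (1 + n)*(-4 + n)/4 (G(n) = -¾ + ((n + 1)*(n - 4))/4 = -¾ + ((1 + n)*(-4 + n))/4 = -¾ + (1 + n)*(-4 + n)/4)
s(u, W) = -11 + W - u
1/s(G(x(-3, -3)), 1) = 1/(-11 + 1 - (-7/4 - 3*(-2 - 8*(-3) - 3*(-3))/4 + (-2 - 8*(-3) - 3*(-3))²/4)) = 1/(-11 + 1 - (-7/4 - 3*(-2 + 24 + 9)/4 + (-2 + 24 + 9)²/4)) = 1/(-11 + 1 - (-7/4 - ¾*31 + (¼)*31²)) = 1/(-11 + 1 - (-7/4 - 93/4 + (¼)*961)) = 1/(-11 + 1 - (-7/4 - 93/4 + 961/4)) = 1/(-11 + 1 - 1*861/4) = 1/(-11 + 1 - 861/4) = 1/(-901/4) = -4/901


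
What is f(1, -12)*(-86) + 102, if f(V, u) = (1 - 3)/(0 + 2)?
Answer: 188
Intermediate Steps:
f(V, u) = -1 (f(V, u) = -2/2 = -2*½ = -1)
f(1, -12)*(-86) + 102 = -1*(-86) + 102 = 86 + 102 = 188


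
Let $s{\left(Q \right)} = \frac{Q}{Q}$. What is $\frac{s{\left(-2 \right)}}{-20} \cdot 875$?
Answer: $- \frac{175}{4} \approx -43.75$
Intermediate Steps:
$s{\left(Q \right)} = 1$
$\frac{s{\left(-2 \right)}}{-20} \cdot 875 = 1 \frac{1}{-20} \cdot 875 = 1 \left(- \frac{1}{20}\right) 875 = \left(- \frac{1}{20}\right) 875 = - \frac{175}{4}$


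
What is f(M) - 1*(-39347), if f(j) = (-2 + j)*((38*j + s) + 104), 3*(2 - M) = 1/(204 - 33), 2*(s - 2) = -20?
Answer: 544990655/13851 ≈ 39347.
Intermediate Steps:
s = -8 (s = 2 + (½)*(-20) = 2 - 10 = -8)
M = 1025/513 (M = 2 - 1/(3*(204 - 33)) = 2 - ⅓/171 = 2 - ⅓*1/171 = 2 - 1/513 = 1025/513 ≈ 1.9981)
f(j) = (-2 + j)*(96 + 38*j) (f(j) = (-2 + j)*((38*j - 8) + 104) = (-2 + j)*((-8 + 38*j) + 104) = (-2 + j)*(96 + 38*j))
f(M) - 1*(-39347) = (-192 + 20*(1025/513) + 38*(1025/513)²) - 1*(-39347) = (-192 + 20500/513 + 38*(1050625/263169)) + 39347 = (-192 + 20500/513 + 2101250/13851) + 39347 = -4642/13851 + 39347 = 544990655/13851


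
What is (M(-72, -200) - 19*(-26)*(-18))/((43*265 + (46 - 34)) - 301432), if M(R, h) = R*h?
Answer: -612/32225 ≈ -0.018991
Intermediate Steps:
(M(-72, -200) - 19*(-26)*(-18))/((43*265 + (46 - 34)) - 301432) = (-72*(-200) - 19*(-26)*(-18))/((43*265 + (46 - 34)) - 301432) = (14400 + 494*(-18))/((11395 + 12) - 301432) = (14400 - 8892)/(11407 - 301432) = 5508/(-290025) = 5508*(-1/290025) = -612/32225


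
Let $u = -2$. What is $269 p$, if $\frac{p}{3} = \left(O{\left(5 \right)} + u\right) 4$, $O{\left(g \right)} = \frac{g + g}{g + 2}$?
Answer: $- \frac{12912}{7} \approx -1844.6$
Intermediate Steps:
$O{\left(g \right)} = \frac{2 g}{2 + g}$
$p = - \frac{48}{7}$ ($p = 3 \left(2 \cdot 5 \frac{1}{2 + 5} - 2\right) 4 = 3 \left(2 \cdot 5 \cdot \frac{1}{7} - 2\right) 4 = 3 \left(\frac{10}{7} - 2\right) 4 = 3 \left(\left(- \frac{4}{7}\right) 4\right) = 3 \left(- \frac{16}{7}\right) = - \frac{48}{7} \approx -6.8571$)
$269 p = 269 \left(- \frac{48}{7}\right) = - \frac{12912}{7}$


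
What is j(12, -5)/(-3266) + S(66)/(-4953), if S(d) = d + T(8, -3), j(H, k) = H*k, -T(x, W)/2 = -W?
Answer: 16870/2696083 ≈ 0.0062572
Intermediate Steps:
T(x, W) = 2*W (T(x, W) = -(-2)*W = 2*W)
S(d) = -6 + d (S(d) = d + 2*(-3) = d - 6 = -6 + d)
j(12, -5)/(-3266) + S(66)/(-4953) = (12*(-5))/(-3266) + (-6 + 66)/(-4953) = -60*(-1/3266) + 60*(-1/4953) = 30/1633 - 20/1651 = 16870/2696083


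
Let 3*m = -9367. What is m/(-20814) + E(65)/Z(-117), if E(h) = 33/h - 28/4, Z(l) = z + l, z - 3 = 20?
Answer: 41791447/190760310 ≈ 0.21908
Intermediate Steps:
z = 23 (z = 3 + 20 = 23)
Z(l) = 23 + l
E(h) = -7 + 33/h (E(h) = 33/h - 28*¼ = 33/h - 7 = -7 + 33/h)
m = -9367/3 (m = (⅓)*(-9367) = -9367/3 ≈ -3122.3)
m/(-20814) + E(65)/Z(-117) = -9367/3/(-20814) + (-7 + 33/65)/(23 - 117) = -9367/3*(-1/20814) + (-7 + 33*(1/65))/(-94) = 9367/62442 + (-7 + 33/65)*(-1/94) = 9367/62442 - 422/65*(-1/94) = 9367/62442 + 211/3055 = 41791447/190760310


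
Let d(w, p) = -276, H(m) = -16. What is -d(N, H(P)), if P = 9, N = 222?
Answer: 276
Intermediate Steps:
-d(N, H(P)) = -1*(-276) = 276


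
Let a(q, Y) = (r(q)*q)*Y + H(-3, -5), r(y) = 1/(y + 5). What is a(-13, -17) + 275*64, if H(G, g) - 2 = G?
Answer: 140571/8 ≈ 17571.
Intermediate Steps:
r(y) = 1/(5 + y)
H(G, g) = 2 + G
a(q, Y) = -1 + Y*q/(5 + q) (a(q, Y) = (q/(5 + q))*Y + (2 - 3) = (q/(5 + q))*Y - 1 = Y*q/(5 + q) - 1 = -1 + Y*q/(5 + q))
a(-13, -17) + 275*64 = (-5 - 1*(-13) - 17*(-13))/(5 - 13) + 275*64 = (-5 + 13 + 221)/(-8) + 17600 = -⅛*229 + 17600 = -229/8 + 17600 = 140571/8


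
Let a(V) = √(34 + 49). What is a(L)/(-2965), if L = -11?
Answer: -√83/2965 ≈ -0.0030727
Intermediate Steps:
a(V) = √83
a(L)/(-2965) = √83/(-2965) = √83*(-1/2965) = -√83/2965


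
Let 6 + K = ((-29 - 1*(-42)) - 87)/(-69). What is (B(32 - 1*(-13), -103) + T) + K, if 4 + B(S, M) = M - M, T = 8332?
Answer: 574292/69 ≈ 8323.1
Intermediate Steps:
K = -340/69 (K = -6 + ((-29 - 1*(-42)) - 87)/(-69) = -6 - ((-29 + 42) - 87)/69 = -6 - (13 - 87)/69 = -6 - 1/69*(-74) = -6 + 74/69 = -340/69 ≈ -4.9275)
B(S, M) = -4 (B(S, M) = -4 + (M - M) = -4 + 0 = -4)
(B(32 - 1*(-13), -103) + T) + K = (-4 + 8332) - 340/69 = 8328 - 340/69 = 574292/69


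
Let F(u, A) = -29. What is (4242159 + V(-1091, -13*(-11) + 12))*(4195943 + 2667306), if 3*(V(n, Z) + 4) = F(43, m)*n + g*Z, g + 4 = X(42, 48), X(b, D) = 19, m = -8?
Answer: 87578001573821/3 ≈ 2.9193e+13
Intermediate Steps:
g = 15 (g = -4 + 19 = 15)
V(n, Z) = -4 + 5*Z - 29*n/3 (V(n, Z) = -4 + (-29*n + 15*Z)/3 = -4 + (5*Z - 29*n/3) = -4 + 5*Z - 29*n/3)
(4242159 + V(-1091, -13*(-11) + 12))*(4195943 + 2667306) = (4242159 + (-4 + 5*(-13*(-11) + 12) - 29/3*(-1091)))*(4195943 + 2667306) = (4242159 + (-4 + 5*(143 + 12) + 31639/3))*6863249 = (4242159 + (-4 + 5*155 + 31639/3))*6863249 = (4242159 + (-4 + 775 + 31639/3))*6863249 = (4242159 + 33952/3)*6863249 = (12760429/3)*6863249 = 87578001573821/3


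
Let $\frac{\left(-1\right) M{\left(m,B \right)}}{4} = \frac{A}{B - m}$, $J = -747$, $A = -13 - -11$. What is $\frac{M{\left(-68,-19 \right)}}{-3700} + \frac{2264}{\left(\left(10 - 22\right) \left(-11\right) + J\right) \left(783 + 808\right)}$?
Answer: $- \frac{565258}{239723925} \approx -0.002358$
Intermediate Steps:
$A = -2$ ($A = -13 + 11 = -2$)
$M{\left(m,B \right)} = \frac{8}{B - m}$ ($M{\left(m,B \right)} = - 4 \left(- \frac{2}{B - m}\right) = \frac{8}{B - m}$)
$\frac{M{\left(-68,-19 \right)}}{-3700} + \frac{2264}{\left(\left(10 - 22\right) \left(-11\right) + J\right) \left(783 + 808\right)} = \frac{8 \frac{1}{-19 - -68}}{-3700} + \frac{2264}{\left(\left(10 - 22\right) \left(-11\right) - 747\right) \left(783 + 808\right)} = \frac{8}{-19 + 68} \left(- \frac{1}{3700}\right) + \frac{2264}{\left(\left(-12\right) \left(-11\right) - 747\right) 1591} = \frac{8}{49} \left(- \frac{1}{3700}\right) + \frac{2264}{\left(132 - 747\right) 1591} = 8 \cdot \frac{1}{49} \left(- \frac{1}{3700}\right) + \frac{2264}{\left(-615\right) 1591} = \frac{8}{49} \left(- \frac{1}{3700}\right) + \frac{2264}{-978465} = - \frac{2}{45325} + 2264 \left(- \frac{1}{978465}\right) = - \frac{2}{45325} - \frac{2264}{978465} = - \frac{565258}{239723925}$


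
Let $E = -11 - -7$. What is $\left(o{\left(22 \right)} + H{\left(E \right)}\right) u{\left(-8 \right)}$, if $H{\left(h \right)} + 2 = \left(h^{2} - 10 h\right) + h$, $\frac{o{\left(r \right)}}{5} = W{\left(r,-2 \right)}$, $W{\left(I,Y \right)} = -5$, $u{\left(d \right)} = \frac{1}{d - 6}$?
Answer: $- \frac{25}{14} \approx -1.7857$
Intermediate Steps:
$u{\left(d \right)} = \frac{1}{-6 + d}$
$E = -4$ ($E = -11 + 7 = -4$)
$o{\left(r \right)} = -25$ ($o{\left(r \right)} = 5 \left(-5\right) = -25$)
$H{\left(h \right)} = -2 + h^{2} - 9 h$ ($H{\left(h \right)} = -2 + \left(\left(h^{2} - 10 h\right) + h\right) = -2 + \left(h^{2} - 9 h\right) = -2 + h^{2} - 9 h$)
$\left(o{\left(22 \right)} + H{\left(E \right)}\right) u{\left(-8 \right)} = \frac{-25 - \left(-34 - 16\right)}{-6 - 8} = \frac{-25 + \left(-2 + 16 + 36\right)}{-14} = \left(-25 + 50\right) \left(- \frac{1}{14}\right) = 25 \left(- \frac{1}{14}\right) = - \frac{25}{14}$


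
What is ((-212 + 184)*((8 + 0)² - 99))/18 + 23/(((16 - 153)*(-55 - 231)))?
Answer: 19199387/352638 ≈ 54.445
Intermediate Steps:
((-212 + 184)*((8 + 0)² - 99))/18 + 23/(((16 - 153)*(-55 - 231))) = -28*(8² - 99)*(1/18) + 23/((-137*(-286))) = -28*(64 - 99)*(1/18) + 23/39182 = -28*(-35)*(1/18) + 23*(1/39182) = 980*(1/18) + 23/39182 = 490/9 + 23/39182 = 19199387/352638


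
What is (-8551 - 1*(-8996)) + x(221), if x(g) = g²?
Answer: 49286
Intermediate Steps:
(-8551 - 1*(-8996)) + x(221) = (-8551 - 1*(-8996)) + 221² = (-8551 + 8996) + 48841 = 445 + 48841 = 49286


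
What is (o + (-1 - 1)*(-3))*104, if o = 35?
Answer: 4264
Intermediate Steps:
(o + (-1 - 1)*(-3))*104 = (35 + (-1 - 1)*(-3))*104 = (35 - 2*(-3))*104 = (35 + 6)*104 = 41*104 = 4264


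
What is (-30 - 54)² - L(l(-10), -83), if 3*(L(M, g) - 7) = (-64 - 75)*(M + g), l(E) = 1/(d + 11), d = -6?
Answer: 16063/5 ≈ 3212.6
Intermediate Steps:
l(E) = ⅕ (l(E) = 1/(-6 + 11) = 1/5 = ⅕)
L(M, g) = 7 - 139*M/3 - 139*g/3 (L(M, g) = 7 + ((-64 - 75)*(M + g))/3 = 7 + (-139*(M + g))/3 = 7 + (-139*M - 139*g)/3 = 7 + (-139*M/3 - 139*g/3) = 7 - 139*M/3 - 139*g/3)
(-30 - 54)² - L(l(-10), -83) = (-30 - 54)² - (7 - 139/3*⅕ - 139/3*(-83)) = (-84)² - (7 - 139/15 + 11537/3) = 7056 - 1*19217/5 = 7056 - 19217/5 = 16063/5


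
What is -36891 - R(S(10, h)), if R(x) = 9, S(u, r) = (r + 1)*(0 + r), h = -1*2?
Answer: -36900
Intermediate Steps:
h = -2
S(u, r) = r*(1 + r) (S(u, r) = (1 + r)*r = r*(1 + r))
-36891 - R(S(10, h)) = -36891 - 1*9 = -36891 - 9 = -36900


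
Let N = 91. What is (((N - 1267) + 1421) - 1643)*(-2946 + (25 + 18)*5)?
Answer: 3817938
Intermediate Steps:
(((N - 1267) + 1421) - 1643)*(-2946 + (25 + 18)*5) = (((91 - 1267) + 1421) - 1643)*(-2946 + (25 + 18)*5) = ((-1176 + 1421) - 1643)*(-2946 + 43*5) = (245 - 1643)*(-2946 + 215) = -1398*(-2731) = 3817938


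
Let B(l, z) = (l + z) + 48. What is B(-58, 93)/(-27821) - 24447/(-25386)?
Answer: 226010983/235421302 ≈ 0.96003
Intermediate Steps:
B(l, z) = 48 + l + z
B(-58, 93)/(-27821) - 24447/(-25386) = (48 - 58 + 93)/(-27821) - 24447/(-25386) = 83*(-1/27821) - 24447*(-1/25386) = -83/27821 + 8149/8462 = 226010983/235421302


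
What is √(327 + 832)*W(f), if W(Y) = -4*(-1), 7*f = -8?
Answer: 4*√1159 ≈ 136.18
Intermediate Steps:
f = -8/7 (f = (⅐)*(-8) = -8/7 ≈ -1.1429)
W(Y) = 4
√(327 + 832)*W(f) = √(327 + 832)*4 = √1159*4 = 4*√1159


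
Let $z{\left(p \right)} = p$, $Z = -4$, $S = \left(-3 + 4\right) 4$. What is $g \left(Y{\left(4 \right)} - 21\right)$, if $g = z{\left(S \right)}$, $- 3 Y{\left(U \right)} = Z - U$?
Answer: $- \frac{220}{3} \approx -73.333$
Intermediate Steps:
$S = 4$ ($S = 1 \cdot 4 = 4$)
$Y{\left(U \right)} = \frac{4}{3} + \frac{U}{3}$ ($Y{\left(U \right)} = - \frac{-4 - U}{3} = \frac{4}{3} + \frac{U}{3}$)
$g = 4$
$g \left(Y{\left(4 \right)} - 21\right) = 4 \left(\left(\frac{4}{3} + \frac{1}{3} \cdot 4\right) - 21\right) = 4 \left(\left(\frac{4}{3} + \frac{4}{3}\right) - 21\right) = 4 \left(\frac{8}{3} - 21\right) = 4 \left(- \frac{55}{3}\right) = - \frac{220}{3}$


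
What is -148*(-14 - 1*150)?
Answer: 24272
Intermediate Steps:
-148*(-14 - 1*150) = -148*(-14 - 150) = -148*(-164) = 24272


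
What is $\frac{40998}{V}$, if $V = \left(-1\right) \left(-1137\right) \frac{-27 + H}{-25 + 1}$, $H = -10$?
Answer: $\frac{327984}{14023} \approx 23.389$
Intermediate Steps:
$V = \frac{14023}{8}$ ($V = \left(-1\right) \left(-1137\right) \frac{-27 - 10}{-25 + 1} = 1137 \left(- \frac{37}{-24}\right) = 1137 \left(\left(-37\right) \left(- \frac{1}{24}\right)\right) = 1137 \cdot \frac{37}{24} = \frac{14023}{8} \approx 1752.9$)
$\frac{40998}{V} = \frac{40998}{\frac{14023}{8}} = 40998 \cdot \frac{8}{14023} = \frac{327984}{14023}$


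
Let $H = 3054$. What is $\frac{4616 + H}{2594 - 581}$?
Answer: $\frac{7670}{2013} \approx 3.8102$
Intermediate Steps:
$\frac{4616 + H}{2594 - 581} = \frac{4616 + 3054}{2594 - 581} = \frac{7670}{2013}$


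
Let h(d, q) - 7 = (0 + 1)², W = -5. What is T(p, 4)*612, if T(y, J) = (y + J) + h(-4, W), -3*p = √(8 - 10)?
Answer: 7344 - 204*I*√2 ≈ 7344.0 - 288.5*I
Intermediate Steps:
p = -I*√2/3 (p = -√(8 - 10)/3 = -I*√2/3 ≈ -0.4714*I)
h(d, q) = 8 (h(d, q) = 7 + (0 + 1)² = 7 + 1² = 7 + 1 = 8)
T(y, J) = 8 + J + y (T(y, J) = (y + J) + 8 = (J + y) + 8 = 8 + J + y)
T(p, 4)*612 = (8 + 4 - I*√2/3)*612 = (12 - I*√2/3)*612 = 7344 - 204*I*√2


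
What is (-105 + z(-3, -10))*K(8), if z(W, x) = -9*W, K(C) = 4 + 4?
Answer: -624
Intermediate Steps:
K(C) = 8
(-105 + z(-3, -10))*K(8) = (-105 - 9*(-3))*8 = (-105 + 27)*8 = -78*8 = -624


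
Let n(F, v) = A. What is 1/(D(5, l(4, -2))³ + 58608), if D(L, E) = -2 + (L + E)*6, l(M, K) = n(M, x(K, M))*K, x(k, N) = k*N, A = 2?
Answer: 1/58672 ≈ 1.7044e-5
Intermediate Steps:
x(k, N) = N*k
n(F, v) = 2
l(M, K) = 2*K
D(L, E) = -2 + 6*E + 6*L (D(L, E) = -2 + (E + L)*6 = -2 + (6*E + 6*L) = -2 + 6*E + 6*L)
1/(D(5, l(4, -2))³ + 58608) = 1/((-2 + 6*(2*(-2)) + 6*5)³ + 58608) = 1/((-2 + 6*(-4) + 30)³ + 58608) = 1/((-2 - 24 + 30)³ + 58608) = 1/(4³ + 58608) = 1/(64 + 58608) = 1/58672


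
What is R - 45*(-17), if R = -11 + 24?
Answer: 778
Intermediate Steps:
R = 13
R - 45*(-17) = 13 - 45*(-17) = 13 + 765 = 778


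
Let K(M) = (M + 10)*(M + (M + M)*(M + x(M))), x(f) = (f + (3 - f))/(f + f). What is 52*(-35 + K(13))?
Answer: 421564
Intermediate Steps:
x(f) = 3/(2*f) (x(f) = 3/((2*f)) = 3*(1/(2*f)) = 3/(2*f))
K(M) = (10 + M)*(M + 2*M*(M + 3/(2*M))) (K(M) = (M + 10)*(M + (M + M)*(M + 3/(2*M))) = (10 + M)*(M + (2*M)*(M + 3/(2*M))) = (10 + M)*(M + 2*M*(M + 3/(2*M))))
52*(-35 + K(13)) = 52*(-35 + (30 + 13*(13 + 2*13² + 21*13))) = 52*(-35 + (30 + 13*(13 + 2*169 + 273))) = 52*(-35 + (30 + 13*(13 + 338 + 273))) = 52*(-35 + (30 + 13*624)) = 52*(-35 + (30 + 8112)) = 52*(-35 + 8142) = 52*8107 = 421564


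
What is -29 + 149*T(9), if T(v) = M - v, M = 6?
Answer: -476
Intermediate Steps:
T(v) = 6 - v
-29 + 149*T(9) = -29 + 149*(6 - 1*9) = -29 + 149*(6 - 9) = -29 + 149*(-3) = -29 - 447 = -476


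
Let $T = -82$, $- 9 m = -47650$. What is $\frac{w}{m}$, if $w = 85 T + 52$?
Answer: $- \frac{31131}{23825} \approx -1.3067$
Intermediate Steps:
$m = \frac{47650}{9}$ ($m = \left(- \frac{1}{9}\right) \left(-47650\right) = \frac{47650}{9} \approx 5294.4$)
$w = -6918$ ($w = 85 \left(-82\right) + 52 = -6970 + 52 = -6918$)
$\frac{w}{m} = - \frac{6918}{\frac{47650}{9}} = \left(-6918\right) \frac{9}{47650} = - \frac{31131}{23825}$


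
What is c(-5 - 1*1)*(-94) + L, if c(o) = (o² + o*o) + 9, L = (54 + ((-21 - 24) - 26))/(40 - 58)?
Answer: -137035/18 ≈ -7613.1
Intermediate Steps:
L = 17/18 (L = (54 + (-45 - 26))/(-18) = (54 - 71)*(-1/18) = -17*(-1/18) = 17/18 ≈ 0.94444)
c(o) = 9 + 2*o² (c(o) = (o² + o²) + 9 = 2*o² + 9 = 9 + 2*o²)
c(-5 - 1*1)*(-94) + L = (9 + 2*(-5 - 1*1)²)*(-94) + 17/18 = (9 + 2*(-5 - 1)²)*(-94) + 17/18 = (9 + 2*(-6)²)*(-94) + 17/18 = (9 + 2*36)*(-94) + 17/18 = (9 + 72)*(-94) + 17/18 = 81*(-94) + 17/18 = -7614 + 17/18 = -137035/18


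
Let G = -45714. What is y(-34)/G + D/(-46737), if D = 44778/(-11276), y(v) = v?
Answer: 554588875/669210308838 ≈ 0.00082872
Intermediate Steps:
D = -22389/5638 (D = 44778*(-1/11276) = -22389/5638 ≈ -3.9711)
y(-34)/G + D/(-46737) = -34/(-45714) - 22389/5638/(-46737) = -34*(-1/45714) - 22389/5638*(-1/46737) = 17/22857 + 7463/87834402 = 554588875/669210308838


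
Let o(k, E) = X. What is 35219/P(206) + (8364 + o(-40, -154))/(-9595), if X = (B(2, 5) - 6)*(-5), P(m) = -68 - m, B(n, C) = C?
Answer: -340219411/2629030 ≈ -129.41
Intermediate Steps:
X = 5 (X = (5 - 6)*(-5) = -1*(-5) = 5)
o(k, E) = 5
35219/P(206) + (8364 + o(-40, -154))/(-9595) = 35219/(-68 - 1*206) + (8364 + 5)/(-9595) = 35219/(-68 - 206) + 8369*(-1/9595) = 35219/(-274) - 8369/9595 = 35219*(-1/274) - 8369/9595 = -35219/274 - 8369/9595 = -340219411/2629030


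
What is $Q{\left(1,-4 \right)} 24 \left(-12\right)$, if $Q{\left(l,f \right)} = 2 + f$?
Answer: $576$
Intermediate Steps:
$Q{\left(1,-4 \right)} 24 \left(-12\right) = \left(2 - 4\right) 24 \left(-12\right) = \left(-2\right) 24 \left(-12\right) = \left(-48\right) \left(-12\right) = 576$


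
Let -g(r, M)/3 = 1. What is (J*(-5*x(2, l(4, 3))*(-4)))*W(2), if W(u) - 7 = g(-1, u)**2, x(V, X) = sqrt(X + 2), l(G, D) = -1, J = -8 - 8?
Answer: -5120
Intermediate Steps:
J = -16
g(r, M) = -3 (g(r, M) = -3*1 = -3)
x(V, X) = sqrt(2 + X)
W(u) = 16 (W(u) = 7 + (-3)**2 = 7 + 9 = 16)
(J*(-5*x(2, l(4, 3))*(-4)))*W(2) = -16*(-5*sqrt(2 - 1))*(-4)*16 = -16*(-5*sqrt(1))*(-4)*16 = -16*(-5*1)*(-4)*16 = -(-80)*(-4)*16 = -16*20*16 = -320*16 = -5120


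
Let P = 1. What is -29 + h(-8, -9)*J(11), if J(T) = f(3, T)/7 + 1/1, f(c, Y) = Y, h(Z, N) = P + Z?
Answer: -47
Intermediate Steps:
h(Z, N) = 1 + Z
J(T) = 1 + T/7 (J(T) = T/7 + 1/1 = T*(1/7) + 1*1 = T/7 + 1 = 1 + T/7)
-29 + h(-8, -9)*J(11) = -29 + (1 - 8)*(1 + (1/7)*11) = -29 - 7*(1 + 11/7) = -29 - 7*18/7 = -29 - 18 = -47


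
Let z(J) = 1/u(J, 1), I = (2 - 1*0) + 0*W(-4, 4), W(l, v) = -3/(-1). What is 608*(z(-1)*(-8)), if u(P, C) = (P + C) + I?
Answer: -2432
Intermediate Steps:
W(l, v) = 3 (W(l, v) = -3*(-1) = 3)
I = 2 (I = (2 - 1*0) + 0*3 = (2 + 0) + 0 = 2 + 0 = 2)
u(P, C) = 2 + C + P (u(P, C) = (P + C) + 2 = (C + P) + 2 = 2 + C + P)
z(J) = 1/(3 + J) (z(J) = 1/(2 + 1 + J) = 1/(3 + J))
608*(z(-1)*(-8)) = 608*(-8/(3 - 1)) = 608*(-8/2) = 608*((½)*(-8)) = 608*(-4) = -2432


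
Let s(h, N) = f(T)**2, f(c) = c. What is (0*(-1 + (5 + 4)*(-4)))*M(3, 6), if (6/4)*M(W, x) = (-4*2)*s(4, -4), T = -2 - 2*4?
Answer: 0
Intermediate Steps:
T = -10 (T = -2 - 8 = -10)
s(h, N) = 100 (s(h, N) = (-10)**2 = 100)
M(W, x) = -1600/3 (M(W, x) = 2*(-4*2*100)/3 = 2*(-8*100)/3 = (2/3)*(-800) = -1600/3)
(0*(-1 + (5 + 4)*(-4)))*M(3, 6) = (0*(-1 + (5 + 4)*(-4)))*(-1600/3) = (0*(-1 + 9*(-4)))*(-1600/3) = (0*(-1 - 36))*(-1600/3) = (0*(-37))*(-1600/3) = 0*(-1600/3) = 0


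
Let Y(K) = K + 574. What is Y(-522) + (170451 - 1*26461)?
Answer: 144042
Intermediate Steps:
Y(K) = 574 + K
Y(-522) + (170451 - 1*26461) = (574 - 522) + (170451 - 1*26461) = 52 + (170451 - 26461) = 52 + 143990 = 144042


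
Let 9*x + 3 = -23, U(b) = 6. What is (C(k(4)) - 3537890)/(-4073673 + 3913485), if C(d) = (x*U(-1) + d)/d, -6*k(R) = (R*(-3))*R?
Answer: 21227347/961128 ≈ 22.086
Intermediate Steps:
x = -26/9 (x = -1/3 + (1/9)*(-23) = -1/3 - 23/9 = -26/9 ≈ -2.8889)
k(R) = R**2/2 (k(R) = -R*(-3)*R/6 = -(-3*R)*R/6 = -(-1)*R**2/2 = R**2/2)
C(d) = (-52/3 + d)/d (C(d) = (-26/9*6 + d)/d = (-52/3 + d)/d)
(C(k(4)) - 3537890)/(-4073673 + 3913485) = ((-52/3 + (1/2)*4**2)/(((1/2)*4**2)) - 3537890)/(-4073673 + 3913485) = ((-52/3 + (1/2)*16)/(((1/2)*16)) - 3537890)/(-160188) = ((-52/3 + 8)/8 - 3537890)*(-1/160188) = ((1/8)*(-28/3) - 3537890)*(-1/160188) = (-7/6 - 3537890)*(-1/160188) = -21227347/6*(-1/160188) = 21227347/961128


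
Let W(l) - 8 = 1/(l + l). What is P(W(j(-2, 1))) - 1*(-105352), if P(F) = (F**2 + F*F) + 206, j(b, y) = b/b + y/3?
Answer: 3382345/32 ≈ 1.0570e+5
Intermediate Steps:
j(b, y) = 1 + y/3 (j(b, y) = 1 + y*(1/3) = 1 + y/3)
W(l) = 8 + 1/(2*l) (W(l) = 8 + 1/(l + l) = 8 + 1/(2*l))
P(F) = 206 + 2*F**2 (P(F) = (F**2 + F**2) + 206 = 2*F**2 + 206 = 206 + 2*F**2)
P(W(j(-2, 1))) - 1*(-105352) = (206 + 2*(8 + 1/(2*(1 + (1/3)*1)))**2) - 1*(-105352) = (206 + 2*(8 + 1/(2*(1 + 1/3)))**2) + 105352 = (206 + 2*(8 + 1/(2*(4/3)))**2) + 105352 = (206 + 2*(8 + (1/2)*(3/4))**2) + 105352 = (206 + 2*(8 + 3/8)**2) + 105352 = (206 + 2*(67/8)**2) + 105352 = (206 + 2*(4489/64)) + 105352 = (206 + 4489/32) + 105352 = 11081/32 + 105352 = 3382345/32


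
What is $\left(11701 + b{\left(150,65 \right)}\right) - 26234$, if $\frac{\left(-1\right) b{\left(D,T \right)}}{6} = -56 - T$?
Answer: $-13807$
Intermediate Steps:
$b{\left(D,T \right)} = 336 + 6 T$ ($b{\left(D,T \right)} = - 6 \left(-56 - T\right) = 336 + 6 T$)
$\left(11701 + b{\left(150,65 \right)}\right) - 26234 = \left(11701 + \left(336 + 6 \cdot 65\right)\right) - 26234 = \left(11701 + \left(336 + 390\right)\right) - 26234 = \left(11701 + 726\right) - 26234 = 12427 - 26234 = -13807$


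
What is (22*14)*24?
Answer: 7392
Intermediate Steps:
(22*14)*24 = 308*24 = 7392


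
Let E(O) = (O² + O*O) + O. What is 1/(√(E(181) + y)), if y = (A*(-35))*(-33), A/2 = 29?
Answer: √132693/132693 ≈ 0.0027452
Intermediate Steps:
A = 58 (A = 2*29 = 58)
y = 66990 (y = (58*(-35))*(-33) = -2030*(-33) = 66990)
E(O) = O + 2*O² (E(O) = (O² + O²) + O = 2*O² + O = O + 2*O²)
1/(√(E(181) + y)) = 1/(√(181*(1 + 2*181) + 66990)) = 1/(√(181*(1 + 362) + 66990)) = 1/(√(181*363 + 66990)) = 1/(√(65703 + 66990)) = 1/(√132693) = √132693/132693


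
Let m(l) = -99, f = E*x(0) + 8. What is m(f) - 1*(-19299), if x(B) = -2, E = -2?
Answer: 19200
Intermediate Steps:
f = 12 (f = -2*(-2) + 8 = 4 + 8 = 12)
m(f) - 1*(-19299) = -99 - 1*(-19299) = -99 + 19299 = 19200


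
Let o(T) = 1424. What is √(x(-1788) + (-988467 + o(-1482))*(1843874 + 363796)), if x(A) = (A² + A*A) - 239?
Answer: 7*I*√44470588289 ≈ 1.4762e+6*I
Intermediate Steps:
x(A) = -239 + 2*A² (x(A) = (A² + A²) - 239 = 2*A² - 239 = -239 + 2*A²)
√(x(-1788) + (-988467 + o(-1482))*(1843874 + 363796)) = √((-239 + 2*(-1788)²) + (-988467 + 1424)*(1843874 + 363796)) = √((-239 + 2*3196944) - 987043*2207670) = √((-239 + 6393888) - 2179065219810) = √(6393649 - 2179065219810) = √(-2179058826161) = 7*I*√44470588289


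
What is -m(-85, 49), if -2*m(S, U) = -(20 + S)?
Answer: 65/2 ≈ 32.500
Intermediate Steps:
m(S, U) = 10 + S/2 (m(S, U) = -(-1)*(20 + S)/2 = -(-20 - S)/2 = 10 + S/2)
-m(-85, 49) = -(10 + (½)*(-85)) = -(10 - 85/2) = -1*(-65/2) = 65/2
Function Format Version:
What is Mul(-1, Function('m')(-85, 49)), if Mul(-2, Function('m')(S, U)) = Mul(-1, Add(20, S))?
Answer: Rational(65, 2) ≈ 32.500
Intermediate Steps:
Function('m')(S, U) = Add(10, Mul(Rational(1, 2), S)) (Function('m')(S, U) = Mul(Rational(-1, 2), Mul(-1, Add(20, S))) = Mul(Rational(-1, 2), Add(-20, Mul(-1, S))) = Add(10, Mul(Rational(1, 2), S)))
Mul(-1, Function('m')(-85, 49)) = Mul(-1, Add(10, Mul(Rational(1, 2), -85))) = Mul(-1, Add(10, Rational(-85, 2))) = Mul(-1, Rational(-65, 2)) = Rational(65, 2)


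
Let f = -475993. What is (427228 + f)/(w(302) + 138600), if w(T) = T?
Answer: -48765/138902 ≈ -0.35107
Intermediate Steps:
(427228 + f)/(w(302) + 138600) = (427228 - 475993)/(302 + 138600) = -48765/138902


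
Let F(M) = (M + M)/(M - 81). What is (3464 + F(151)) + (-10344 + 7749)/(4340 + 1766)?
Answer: 741122621/213710 ≈ 3467.9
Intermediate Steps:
F(M) = 2*M/(-81 + M) (F(M) = (2*M)/(-81 + M) = 2*M/(-81 + M))
(3464 + F(151)) + (-10344 + 7749)/(4340 + 1766) = (3464 + 2*151/(-81 + 151)) + (-10344 + 7749)/(4340 + 1766) = (3464 + 2*151/70) - 2595/6106 = (3464 + 2*151*(1/70)) - 2595*1/6106 = (3464 + 151/35) - 2595/6106 = 121391/35 - 2595/6106 = 741122621/213710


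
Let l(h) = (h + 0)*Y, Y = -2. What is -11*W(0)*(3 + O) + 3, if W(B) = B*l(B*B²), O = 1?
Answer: 3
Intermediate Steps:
l(h) = -2*h (l(h) = (h + 0)*(-2) = h*(-2) = -2*h)
W(B) = -2*B⁴ (W(B) = B*(-2*B*B²) = B*(-2*B³) = -2*B⁴)
-11*W(0)*(3 + O) + 3 = -11*(-2*0⁴)*(3 + 1) + 3 = -11*(-2*0)*4 + 3 = -0*4 + 3 = -11*0 + 3 = 0 + 3 = 3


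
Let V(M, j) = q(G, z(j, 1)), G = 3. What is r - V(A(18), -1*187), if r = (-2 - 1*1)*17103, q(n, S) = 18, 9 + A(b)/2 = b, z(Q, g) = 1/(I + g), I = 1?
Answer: -51327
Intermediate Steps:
z(Q, g) = 1/(1 + g)
A(b) = -18 + 2*b
V(M, j) = 18
r = -51309 (r = (-2 - 1)*17103 = -3*17103 = -51309)
r - V(A(18), -1*187) = -51309 - 1*18 = -51309 - 18 = -51327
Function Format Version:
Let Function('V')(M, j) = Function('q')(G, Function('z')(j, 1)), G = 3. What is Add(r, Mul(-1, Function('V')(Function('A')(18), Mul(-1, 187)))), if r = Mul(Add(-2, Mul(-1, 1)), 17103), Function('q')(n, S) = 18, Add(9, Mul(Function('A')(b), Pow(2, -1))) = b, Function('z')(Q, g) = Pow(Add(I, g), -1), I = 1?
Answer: -51327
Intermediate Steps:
Function('z')(Q, g) = Pow(Add(1, g), -1)
Function('A')(b) = Add(-18, Mul(2, b))
Function('V')(M, j) = 18
r = -51309 (r = Mul(Add(-2, -1), 17103) = Mul(-3, 17103) = -51309)
Add(r, Mul(-1, Function('V')(Function('A')(18), Mul(-1, 187)))) = Add(-51309, Mul(-1, 18)) = Add(-51309, -18) = -51327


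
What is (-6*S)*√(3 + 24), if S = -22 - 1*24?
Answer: 828*√3 ≈ 1434.1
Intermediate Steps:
S = -46 (S = -22 - 24 = -46)
(-6*S)*√(3 + 24) = (-6*(-46))*√(3 + 24) = 276*√27 = 276*(3*√3) = 828*√3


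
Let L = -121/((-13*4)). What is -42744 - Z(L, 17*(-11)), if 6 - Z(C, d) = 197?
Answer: -42553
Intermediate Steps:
L = 121/52 (L = -121/(-52) = -121*(-1/52) = 121/52 ≈ 2.3269)
Z(C, d) = -191 (Z(C, d) = 6 - 1*197 = 6 - 197 = -191)
-42744 - Z(L, 17*(-11)) = -42744 - 1*(-191) = -42744 + 191 = -42553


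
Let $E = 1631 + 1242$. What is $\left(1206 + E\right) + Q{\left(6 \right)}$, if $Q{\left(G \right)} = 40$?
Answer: $4119$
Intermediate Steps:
$E = 2873$
$\left(1206 + E\right) + Q{\left(6 \right)} = \left(1206 + 2873\right) + 40 = 4079 + 40 = 4119$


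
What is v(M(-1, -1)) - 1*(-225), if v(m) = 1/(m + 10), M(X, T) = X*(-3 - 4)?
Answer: 3826/17 ≈ 225.06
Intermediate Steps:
M(X, T) = -7*X (M(X, T) = X*(-7) = -7*X)
v(m) = 1/(10 + m)
v(M(-1, -1)) - 1*(-225) = 1/(10 - 7*(-1)) - 1*(-225) = 1/(10 + 7) + 225 = 1/17 + 225 = 3826/17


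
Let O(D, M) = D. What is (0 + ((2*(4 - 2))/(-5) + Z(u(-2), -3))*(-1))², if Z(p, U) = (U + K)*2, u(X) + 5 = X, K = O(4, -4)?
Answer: 36/25 ≈ 1.4400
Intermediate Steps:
K = 4
u(X) = -5 + X
Z(p, U) = 8 + 2*U (Z(p, U) = (U + 4)*2 = (4 + U)*2 = 8 + 2*U)
(0 + ((2*(4 - 2))/(-5) + Z(u(-2), -3))*(-1))² = (0 + ((2*(4 - 2))/(-5) + (8 + 2*(-3)))*(-1))² = (0 + ((2*2)*(-⅕) + (8 - 6))*(-1))² = (0 + (4*(-⅕) + 2)*(-1))² = (0 + (-⅘ + 2)*(-1))² = (0 + (6/5)*(-1))² = (0 - 6/5)² = (-6/5)² = 36/25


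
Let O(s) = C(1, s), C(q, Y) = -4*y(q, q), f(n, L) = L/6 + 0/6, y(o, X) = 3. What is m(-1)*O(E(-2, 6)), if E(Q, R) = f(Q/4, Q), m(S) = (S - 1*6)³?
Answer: 4116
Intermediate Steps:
m(S) = (-6 + S)³ (m(S) = (S - 6)³ = (-6 + S)³)
f(n, L) = L/6 (f(n, L) = L*(⅙) + 0*(⅙) = L/6 + 0 = L/6)
E(Q, R) = Q/6
C(q, Y) = -12 (C(q, Y) = -4*3 = -12)
O(s) = -12
m(-1)*O(E(-2, 6)) = (-6 - 1)³*(-12) = (-7)³*(-12) = -343*(-12) = 4116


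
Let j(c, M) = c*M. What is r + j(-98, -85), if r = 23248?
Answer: 31578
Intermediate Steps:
j(c, M) = M*c
r + j(-98, -85) = 23248 - 85*(-98) = 23248 + 8330 = 31578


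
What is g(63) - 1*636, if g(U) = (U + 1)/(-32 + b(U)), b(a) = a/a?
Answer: -19780/31 ≈ -638.06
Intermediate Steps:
b(a) = 1
g(U) = -1/31 - U/31 (g(U) = (U + 1)/(-32 + 1) = (1 + U)/(-31) = (1 + U)*(-1/31) = -1/31 - U/31)
g(63) - 1*636 = (-1/31 - 1/31*63) - 1*636 = (-1/31 - 63/31) - 636 = -64/31 - 636 = -19780/31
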